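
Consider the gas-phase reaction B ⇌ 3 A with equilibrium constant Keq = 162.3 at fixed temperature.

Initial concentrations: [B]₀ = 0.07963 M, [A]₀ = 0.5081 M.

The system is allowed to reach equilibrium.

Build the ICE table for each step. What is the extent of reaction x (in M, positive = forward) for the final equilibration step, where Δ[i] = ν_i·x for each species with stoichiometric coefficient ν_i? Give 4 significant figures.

x = 0.07714 M

Q₀ = 1.647 vs Keq = 162.3 ⇒ Q<K, forward
Step 1:
                   B          A
  Initial    0.07963     0.5081
  Change    -0.07714     0.2314
  Equil     0.002492     0.7395
  solve Keq expr → x = 0.07714; check Q = 162.3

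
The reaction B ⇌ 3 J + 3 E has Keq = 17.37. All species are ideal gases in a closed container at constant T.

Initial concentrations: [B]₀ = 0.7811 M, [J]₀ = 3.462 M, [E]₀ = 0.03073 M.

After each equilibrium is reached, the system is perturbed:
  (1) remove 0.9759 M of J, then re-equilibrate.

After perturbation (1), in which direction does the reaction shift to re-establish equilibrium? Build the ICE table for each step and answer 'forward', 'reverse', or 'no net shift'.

Direction: forward

Q₀ = 0.001542 vs Keq = 17.37 ⇒ Q<K, forward
Step 1:
                  B         J         E
  I          0.7811     3.462   0.03073
  C         -0.1734    0.5201    0.5201
  E          0.6077     3.982    0.5509
  solve Keq expr → x = 0.1734; check Q = 17.37
Then remove 0.9759 M of J.
Step 2:
                  B         J         E
  I          0.6077     3.006    0.5509
  C        -0.04371    0.1311    0.1311
  E           0.564     3.137     0.682
  solve Keq expr → x = 0.04371; check Q = 17.37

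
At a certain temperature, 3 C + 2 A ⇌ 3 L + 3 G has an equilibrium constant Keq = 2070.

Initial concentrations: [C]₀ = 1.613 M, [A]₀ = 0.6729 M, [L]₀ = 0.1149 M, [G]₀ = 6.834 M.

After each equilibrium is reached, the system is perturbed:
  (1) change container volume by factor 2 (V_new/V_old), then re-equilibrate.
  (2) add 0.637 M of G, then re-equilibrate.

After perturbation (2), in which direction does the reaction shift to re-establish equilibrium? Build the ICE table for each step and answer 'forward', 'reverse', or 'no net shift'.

Direction: reverse

Q₀ = 0.2548 vs Keq = 2070 ⇒ Q<K, forward
Step 1:
                   C          A          L          G
  I            1.613     0.6729     0.1149      6.834
  C          -0.6052    -0.4035     0.6052     0.6052
  E            1.008     0.2694     0.7201      7.439
  solve Keq expr → x = 0.2017; check Q = 2070
Then change container volume by factor 2 (V_new/V_old).
Step 2:
                   C          A          L          G
  I           0.5039     0.1347     0.3601       3.72
  C         -0.02709   -0.01806    0.02709    0.02709
  E           0.4768     0.1166     0.3872      3.747
  solve Keq expr → x = 0.009031; check Q = 2070
Then add 0.637 M of G.
Step 3:
                   C          A          L          G
  I           0.4768     0.1166     0.3872      4.384
  C          0.01835    0.01223   -0.01835   -0.01835
  E           0.4951     0.1289     0.3688      4.365
  solve Keq expr → x = -0.006117; check Q = 2070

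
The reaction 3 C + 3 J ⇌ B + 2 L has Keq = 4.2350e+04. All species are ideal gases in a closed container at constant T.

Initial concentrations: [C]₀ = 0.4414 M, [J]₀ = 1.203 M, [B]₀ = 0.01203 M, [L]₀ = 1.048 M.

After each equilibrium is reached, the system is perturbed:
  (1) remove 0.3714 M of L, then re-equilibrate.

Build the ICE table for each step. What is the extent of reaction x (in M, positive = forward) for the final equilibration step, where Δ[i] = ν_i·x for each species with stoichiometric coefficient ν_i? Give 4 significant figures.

x = 0.001472 M

Q₀ = 0.08825 vs Keq = 4.2350e+04 ⇒ Q<K, forward
Step 1:
                    C           J           B           L
  Initial      0.4414       1.203     0.01203       1.048
  Change      -0.4179     -0.4179      0.1393      0.2786
  Equil       0.02351      0.7851      0.1513       1.327
  solve Keq expr → x = 0.1393; check Q = 4.2350e+04
Then remove 0.3714 M of L.
Step 2:
                    C           J           B           L
  Initial     0.02351      0.7851      0.1513      0.9552
  Change    -0.004416   -0.004416    0.001472    0.002944
  Equil       0.01909      0.7807      0.1528      0.9581
  solve Keq expr → x = 0.001472; check Q = 4.2350e+04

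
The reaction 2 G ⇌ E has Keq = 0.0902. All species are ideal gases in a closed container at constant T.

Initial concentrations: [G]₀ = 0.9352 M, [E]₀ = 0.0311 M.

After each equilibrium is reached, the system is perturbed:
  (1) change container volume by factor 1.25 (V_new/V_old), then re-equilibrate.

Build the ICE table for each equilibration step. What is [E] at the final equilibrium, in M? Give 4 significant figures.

[E]_eq = 0.04516 M

Q₀ = 0.03556 vs Keq = 0.0902 ⇒ Q<K, forward
Step 1:
                    G           E
  I            0.9352      0.0311
  C          -0.07217     0.03608
  E             0.863     0.06718
  solve Keq expr → x = 0.03608; check Q = 0.0902
Then change container volume by factor 1.25 (V_new/V_old).
Step 2:
                    G           E
  I            0.6904     0.05375
  C           0.01717   -0.008584
  E            0.7076     0.04516
  solve Keq expr → x = -0.008584; check Q = 0.0902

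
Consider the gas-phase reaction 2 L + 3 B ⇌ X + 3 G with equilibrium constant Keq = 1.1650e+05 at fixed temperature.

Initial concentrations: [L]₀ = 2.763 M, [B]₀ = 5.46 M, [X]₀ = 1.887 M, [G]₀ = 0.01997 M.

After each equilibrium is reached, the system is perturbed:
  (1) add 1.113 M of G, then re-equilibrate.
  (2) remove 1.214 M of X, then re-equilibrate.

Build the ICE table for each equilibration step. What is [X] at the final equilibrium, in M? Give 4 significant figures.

Q₀ = 1.2094e-08 vs Keq = 1.1650e+05 ⇒ Q<K, forward
Step 1:
                    L           B           X           G
  Initial       2.763        5.46       1.887     0.01997
  Change       -2.735      -4.103       1.368       4.103
  Equil       0.02797       1.357       3.255       4.123
  solve Keq expr → x = 1.368; check Q = 1.1650e+05
Then add 1.113 M of G.
Step 2:
                    L           B           X           G
  Initial     0.02797       1.357       3.255       5.236
  Change      0.01111     0.01667   -0.005557    -0.01667
  Equil       0.03909       1.374       3.249       5.219
  solve Keq expr → x = -0.005557; check Q = 1.1650e+05
Then remove 1.214 M of X.
Step 3:
                    L           B           X           G
  Initial     0.03909       1.374       2.035       5.219
  Change     -0.00763    -0.01144    0.003815     0.01144
  Equil       0.03146       1.363       2.039        5.23
  solve Keq expr → x = 0.003815; check Q = 1.1650e+05

[X]_eq = 2.039 M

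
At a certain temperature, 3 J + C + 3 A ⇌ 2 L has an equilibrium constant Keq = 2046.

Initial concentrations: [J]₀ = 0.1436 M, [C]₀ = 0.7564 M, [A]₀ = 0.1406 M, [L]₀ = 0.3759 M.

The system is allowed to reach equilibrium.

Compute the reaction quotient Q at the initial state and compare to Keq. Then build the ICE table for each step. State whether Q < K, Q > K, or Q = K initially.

Q₀ = 2.2697e+04; Q > K (proceeds reverse)

Q₀ = 2.2697e+04 vs Keq = 2046 ⇒ Q>K, reverse
Step 1:
                   J          C          A          L
  init        0.1436     0.7564     0.1406     0.3759
  Δ          0.06123    0.02041    0.06123   -0.04082
  eq          0.2048     0.7768     0.2018     0.3351
  solve Keq expr → x = -0.02041; check Q = 2046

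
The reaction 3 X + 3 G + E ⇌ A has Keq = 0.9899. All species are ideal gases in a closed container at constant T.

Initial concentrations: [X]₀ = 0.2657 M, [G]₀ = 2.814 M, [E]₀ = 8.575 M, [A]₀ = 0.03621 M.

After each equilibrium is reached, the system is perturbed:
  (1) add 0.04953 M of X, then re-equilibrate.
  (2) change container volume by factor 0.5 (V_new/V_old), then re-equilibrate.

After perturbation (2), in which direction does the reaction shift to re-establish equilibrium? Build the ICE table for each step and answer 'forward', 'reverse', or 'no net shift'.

Q₀ = 0.0101 vs Keq = 0.9899 ⇒ Q<K, forward
Step 1:
                    X           G           E           A
  Initial      0.2657       2.814       8.575     0.03621
  Change      -0.1802     -0.1802    -0.06006     0.06006
  Equil       0.08551       2.634       8.515     0.09627
  solve Keq expr → x = 0.06006; check Q = 0.9899
Then add 0.04953 M of X.
Step 2:
                    X           G           E           A
  Initial       0.135       2.634       8.515     0.09627
  Change     -0.04384    -0.04384    -0.01461     0.01461
  Equil        0.0912        2.59         8.5      0.1109
  solve Keq expr → x = 0.01461; check Q = 0.9899
Then change container volume by factor 0.5 (V_new/V_old).
Step 3:
                    X           G           E           A
  Initial      0.1824        5.18          17      0.2218
  Change      -0.1326     -0.1326    -0.04421     0.04421
  Equil       0.04976       5.047       16.96       0.266
  solve Keq expr → x = 0.04421; check Q = 0.9899

Direction: forward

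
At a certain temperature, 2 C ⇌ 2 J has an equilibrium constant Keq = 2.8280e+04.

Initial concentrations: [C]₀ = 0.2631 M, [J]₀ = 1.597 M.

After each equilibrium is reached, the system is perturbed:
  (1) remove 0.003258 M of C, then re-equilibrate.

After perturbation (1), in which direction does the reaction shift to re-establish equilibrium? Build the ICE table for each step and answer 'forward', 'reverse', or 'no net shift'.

Direction: reverse

Q₀ = 36.84 vs Keq = 2.8280e+04 ⇒ Q<K, forward
Step 1:
                  C         J
  init       0.2631     1.597
  Δ         -0.2521    0.2521
  eq          0.011     1.849
  solve Keq expr → x = 0.1261; check Q = 2.8280e+04
Then remove 0.003258 M of C.
Step 2:
                  C         J
  init     0.007738     1.849
  Δ        0.003239 -0.003239
  eq        0.01098     1.846
  solve Keq expr → x = -0.001619; check Q = 2.8280e+04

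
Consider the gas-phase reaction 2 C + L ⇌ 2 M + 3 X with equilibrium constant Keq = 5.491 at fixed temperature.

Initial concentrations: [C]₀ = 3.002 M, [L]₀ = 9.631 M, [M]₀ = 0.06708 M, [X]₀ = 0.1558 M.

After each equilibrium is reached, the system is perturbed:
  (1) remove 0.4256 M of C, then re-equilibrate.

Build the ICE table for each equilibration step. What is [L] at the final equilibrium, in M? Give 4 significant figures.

Q₀ = 1.9606e-07 vs Keq = 5.491 ⇒ Q<K, forward
Step 1:
                   C          L          M          X
  I            3.002      9.631    0.06708     0.1558
  C           -1.764    -0.8818      1.764      2.645
  E            1.238      8.749      1.831      2.801
  solve Keq expr → x = 0.8818; check Q = 5.491
Then remove 0.4256 M of C.
Step 2:
                   C          L          M          X
  I           0.8128      8.749      1.831      2.801
  C           0.1644    0.08218    -0.1644    -0.2465
  E           0.9771      8.831      1.666      2.555
  solve Keq expr → x = -0.08218; check Q = 5.491

[L]_eq = 8.831 M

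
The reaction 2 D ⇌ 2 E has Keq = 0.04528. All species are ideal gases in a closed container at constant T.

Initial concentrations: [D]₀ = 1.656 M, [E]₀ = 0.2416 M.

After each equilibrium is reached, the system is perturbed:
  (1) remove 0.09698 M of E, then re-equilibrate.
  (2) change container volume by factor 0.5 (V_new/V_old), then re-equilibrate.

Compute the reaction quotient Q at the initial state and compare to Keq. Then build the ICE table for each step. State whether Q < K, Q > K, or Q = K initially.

Q₀ = 0.02128 vs Keq = 0.04528 ⇒ Q<K, forward
Step 1:
                    D           E
  I             1.656      0.2416
  C          -0.09134     0.09134
  E             1.565      0.3329
  solve Keq expr → x = 0.04567; check Q = 0.04528
Then remove 0.09698 M of E.
Step 2:
                    D           E
  I             1.565       0.236
  C          -0.07996     0.07996
  E             1.485      0.3159
  solve Keq expr → x = 0.03998; check Q = 0.04528
Then change container volume by factor 0.5 (V_new/V_old).
Step 3:
                    D           E
  I             2.969      0.6319
  C                 0           0
  E             2.969      0.6319
  solve Keq expr → x = 0; check Q = 0.04528

Q₀ = 0.02128; Q < K (proceeds forward)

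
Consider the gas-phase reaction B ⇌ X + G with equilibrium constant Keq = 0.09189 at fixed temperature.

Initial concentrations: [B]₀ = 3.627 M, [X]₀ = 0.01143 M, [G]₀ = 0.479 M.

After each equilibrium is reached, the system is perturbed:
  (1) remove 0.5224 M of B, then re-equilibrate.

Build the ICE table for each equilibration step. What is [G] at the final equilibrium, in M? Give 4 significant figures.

[G]_eq = 0.7916 M

Q₀ = 0.00151 vs Keq = 0.09189 ⇒ Q<K, forward
Step 1:
                    B           X           G
  init          3.627     0.01143       0.479
  Δ           -0.3512      0.3512      0.3512
  eq            3.276      0.3626      0.8302
  solve Keq expr → x = 0.3512; check Q = 0.09189
Then remove 0.5224 M of B.
Step 2:
                    B           X           G
  init          2.753      0.3626      0.8302
  Δ           0.03852    -0.03852    -0.03852
  eq            2.792      0.3241      0.7916
  solve Keq expr → x = -0.03852; check Q = 0.09189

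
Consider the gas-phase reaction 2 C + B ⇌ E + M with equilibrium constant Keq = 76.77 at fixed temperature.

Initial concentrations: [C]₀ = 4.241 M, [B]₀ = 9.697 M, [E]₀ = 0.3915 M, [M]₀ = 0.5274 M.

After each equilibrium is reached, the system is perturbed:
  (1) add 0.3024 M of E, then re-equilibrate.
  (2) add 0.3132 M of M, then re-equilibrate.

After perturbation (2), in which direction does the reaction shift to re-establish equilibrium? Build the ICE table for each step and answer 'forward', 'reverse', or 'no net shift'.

Q₀ = 0.001184 vs Keq = 76.77 ⇒ Q<K, forward
Step 1:
                   C          B          E          M
  Initial      4.241      9.697     0.3915     0.5274
  Change      -4.137     -2.068      2.068      2.068
  Equil       0.1044      7.629       2.46      2.596
  solve Keq expr → x = 2.068; check Q = 76.77
Then add 0.3024 M of E.
Step 2:
                   C          B          E          M
  Initial     0.1044      7.629      2.762      2.596
  Change    0.006084   0.003042  -0.003042  -0.003042
  Equil       0.1105      7.632      2.759      2.593
  solve Keq expr → x = -0.003042; check Q = 76.77
Then add 0.3132 M of M.
Step 3:
                   C          B          E          M
  Initial     0.1105      7.632      2.759      2.906
  Change    0.006329   0.003164  -0.003164  -0.003164
  Equil       0.1168      7.635      2.756      2.903
  solve Keq expr → x = -0.003164; check Q = 76.77

Direction: reverse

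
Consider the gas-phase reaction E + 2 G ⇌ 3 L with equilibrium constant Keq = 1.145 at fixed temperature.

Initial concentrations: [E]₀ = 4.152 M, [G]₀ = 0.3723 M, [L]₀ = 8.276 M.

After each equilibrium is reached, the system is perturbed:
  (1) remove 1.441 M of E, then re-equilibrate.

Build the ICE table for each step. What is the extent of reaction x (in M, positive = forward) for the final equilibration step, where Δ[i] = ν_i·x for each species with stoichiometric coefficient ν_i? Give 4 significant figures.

x = -0.07963 M

Q₀ = 985 vs Keq = 1.145 ⇒ Q>K, reverse
Step 1:
                   E          G          L
  init         4.152     0.3723      8.276
  Δ            1.416      2.831     -4.247
  eq           5.568      3.203      4.029
  solve Keq expr → x = -1.416; check Q = 1.145
Then remove 1.441 M of E.
Step 2:
                   E          G          L
  init         4.127      3.203      4.029
  Δ          0.07963     0.1593    -0.2389
  eq           4.206      3.363       3.79
  solve Keq expr → x = -0.07963; check Q = 1.145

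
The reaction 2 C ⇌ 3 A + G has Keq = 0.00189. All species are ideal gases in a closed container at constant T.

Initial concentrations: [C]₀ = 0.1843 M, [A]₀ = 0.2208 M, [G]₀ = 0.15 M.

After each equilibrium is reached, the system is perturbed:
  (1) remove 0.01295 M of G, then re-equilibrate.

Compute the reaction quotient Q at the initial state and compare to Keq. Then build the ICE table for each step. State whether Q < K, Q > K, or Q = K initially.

Q₀ = 0.04754 vs Keq = 0.00189 ⇒ Q>K, reverse
Step 1:
                   C          A          G
  Initial     0.1843     0.2208       0.15
  Change     0.07716    -0.1157   -0.03858
  Equil       0.2615     0.1051     0.1114
  solve Keq expr → x = -0.03858; check Q = 0.00189
Then remove 0.01295 M of G.
Step 2:
                   C          A          G
  Initial     0.2615     0.1051    0.09847
  Change   -0.002251   0.003376   0.001125
  Equil       0.2592     0.1084     0.0996
  solve Keq expr → x = 0.001125; check Q = 0.00189

Q₀ = 0.04754; Q > K (proceeds reverse)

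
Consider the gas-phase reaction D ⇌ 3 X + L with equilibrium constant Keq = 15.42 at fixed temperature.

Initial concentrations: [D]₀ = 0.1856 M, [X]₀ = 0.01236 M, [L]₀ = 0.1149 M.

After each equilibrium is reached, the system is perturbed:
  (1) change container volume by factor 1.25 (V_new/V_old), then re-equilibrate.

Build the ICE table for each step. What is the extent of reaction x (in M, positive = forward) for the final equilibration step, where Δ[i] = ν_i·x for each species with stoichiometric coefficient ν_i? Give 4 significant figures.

Q₀ = 1.1690e-06 vs Keq = 15.42 ⇒ Q<K, forward
Step 1:
                  D         X         L
  Initial    0.1856   0.01236    0.1149
  Change    -0.1822    0.5467    0.1822
  Equil    0.003367    0.5591    0.2971
  solve Keq expr → x = 0.1822; check Q = 15.42
Then change container volume by factor 1.25 (V_new/V_old).
Step 2:
                  D         X         L
  Initial  0.002694    0.4472    0.2377
  Change  -0.001271  0.003814  0.001271
  Equil    0.001422    0.4511     0.239
  solve Keq expr → x = 0.001271; check Q = 15.42

x = 0.001271 M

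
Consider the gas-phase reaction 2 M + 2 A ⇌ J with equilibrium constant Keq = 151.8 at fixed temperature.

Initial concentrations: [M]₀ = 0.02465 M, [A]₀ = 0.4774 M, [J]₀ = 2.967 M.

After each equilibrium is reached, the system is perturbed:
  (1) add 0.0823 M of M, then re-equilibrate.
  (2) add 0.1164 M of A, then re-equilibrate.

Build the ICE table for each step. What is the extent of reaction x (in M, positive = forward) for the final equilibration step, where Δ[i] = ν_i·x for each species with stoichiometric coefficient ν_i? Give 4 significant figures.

x = 0.0144 M

Q₀ = 2.1425e+04 vs Keq = 151.8 ⇒ Q>K, reverse
Step 1:
                    M           A           J
  Initial     0.02465      0.4774       2.967
  Change       0.1836      0.1836    -0.09178
  Equil        0.2082       0.661       2.875
  solve Keq expr → x = -0.09178; check Q = 151.8
Then add 0.0823 M of M.
Step 2:
                    M           A           J
  Initial      0.2905       0.661       2.875
  Change     -0.06023    -0.06023     0.03011
  Equil        0.2303      0.6007       2.905
  solve Keq expr → x = 0.03011; check Q = 151.8
Then add 0.1164 M of A.
Step 3:
                    M           A           J
  Initial      0.2303      0.7171       2.905
  Change     -0.02881    -0.02881      0.0144
  Equil        0.2015      0.6883        2.92
  solve Keq expr → x = 0.0144; check Q = 151.8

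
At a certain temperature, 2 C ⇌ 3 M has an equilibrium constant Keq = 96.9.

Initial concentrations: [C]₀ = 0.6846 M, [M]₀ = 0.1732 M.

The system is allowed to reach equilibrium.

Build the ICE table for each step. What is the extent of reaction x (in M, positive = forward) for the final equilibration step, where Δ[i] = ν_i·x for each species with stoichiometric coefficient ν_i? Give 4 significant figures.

x = 0.2885 M

Q₀ = 0.01109 vs Keq = 96.9 ⇒ Q<K, forward
Step 1:
                  C         M
  Initial    0.6846    0.1732
  Change     -0.577    0.8656
  Equil      0.1076     1.039
  solve Keq expr → x = 0.2885; check Q = 96.9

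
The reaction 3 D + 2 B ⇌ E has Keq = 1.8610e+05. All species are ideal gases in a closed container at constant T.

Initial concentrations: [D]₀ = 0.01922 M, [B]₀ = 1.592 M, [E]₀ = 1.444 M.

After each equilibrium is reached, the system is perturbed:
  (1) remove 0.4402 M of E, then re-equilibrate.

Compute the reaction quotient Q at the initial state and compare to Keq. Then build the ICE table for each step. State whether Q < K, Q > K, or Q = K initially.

Q₀ = 8.0246e+04; Q < K (proceeds forward)

Q₀ = 8.0246e+04 vs Keq = 1.8610e+05 ⇒ Q<K, forward
Step 1:
                    D           B           E
  init        0.01922       1.592       1.444
  Δ         -0.004675   -0.003117    0.001558
  eq          0.01454       1.589       1.446
  solve Keq expr → x = 0.001558; check Q = 1.8610e+05
Then remove 0.4402 M of E.
Step 2:
                    D           B           E
  init        0.01454       1.589       1.005
  Δ          -0.00165     -0.0011  5.4998e-04
  eq          0.01289       1.588       1.006
  solve Keq expr → x = 5.4998e-04; check Q = 1.8610e+05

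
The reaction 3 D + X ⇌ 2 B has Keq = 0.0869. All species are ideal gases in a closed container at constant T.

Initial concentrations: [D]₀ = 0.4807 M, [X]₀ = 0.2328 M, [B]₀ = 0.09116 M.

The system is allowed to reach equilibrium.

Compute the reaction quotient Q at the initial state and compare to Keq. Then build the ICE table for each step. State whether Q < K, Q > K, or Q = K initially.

Q₀ = 0.3214 vs Keq = 0.0869 ⇒ Q>K, reverse
Step 1:
                    D           X           B
  I            0.4807      0.2328     0.09116
  C           0.05104     0.01701    -0.03403
  E            0.5317      0.2498     0.05713
  solve Keq expr → x = -0.01701; check Q = 0.0869

Q₀ = 0.3214; Q > K (proceeds reverse)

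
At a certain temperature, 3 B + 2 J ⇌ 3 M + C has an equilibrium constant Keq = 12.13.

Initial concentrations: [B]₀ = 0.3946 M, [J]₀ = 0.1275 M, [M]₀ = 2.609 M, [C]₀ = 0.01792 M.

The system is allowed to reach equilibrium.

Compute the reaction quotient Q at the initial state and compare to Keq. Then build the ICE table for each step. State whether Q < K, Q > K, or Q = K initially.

Q₀ = 318.6 vs Keq = 12.13 ⇒ Q>K, reverse
Step 1:
                  B         J         M         C
  I          0.3946    0.1275     2.609   0.01792
  C         0.04891   0.03261  -0.04891   -0.0163
  E          0.4435    0.1601      2.56  0.001617
  solve Keq expr → x = -0.0163; check Q = 12.13

Q₀ = 318.6; Q > K (proceeds reverse)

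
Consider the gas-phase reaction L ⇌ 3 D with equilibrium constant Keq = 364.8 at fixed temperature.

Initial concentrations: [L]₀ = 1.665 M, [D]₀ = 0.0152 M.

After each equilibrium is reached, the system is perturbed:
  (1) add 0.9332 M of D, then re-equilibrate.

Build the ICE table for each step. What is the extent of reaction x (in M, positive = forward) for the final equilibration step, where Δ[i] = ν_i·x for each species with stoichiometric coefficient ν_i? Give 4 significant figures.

Q₀ = 2.1092e-06 vs Keq = 364.8 ⇒ Q<K, forward
Step 1:
                   L          D
  init         1.665     0.0152
  Δ           -1.441      4.323
  eq          0.2239      4.339
  solve Keq expr → x = 1.441; check Q = 364.8
Then add 0.9332 M of D.
Step 2:
                   L          D
  init        0.2239      5.272
  Δ           0.1081    -0.3243
  eq           0.332      4.947
  solve Keq expr → x = -0.1081; check Q = 364.8

x = -0.1081 M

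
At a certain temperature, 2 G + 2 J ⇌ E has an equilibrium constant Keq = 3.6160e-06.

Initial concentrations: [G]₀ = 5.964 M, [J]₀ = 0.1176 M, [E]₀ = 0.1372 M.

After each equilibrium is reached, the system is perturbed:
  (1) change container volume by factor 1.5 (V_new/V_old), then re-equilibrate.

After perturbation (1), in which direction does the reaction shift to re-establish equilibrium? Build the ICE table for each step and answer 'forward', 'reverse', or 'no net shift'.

Direction: reverse

Q₀ = 0.2789 vs Keq = 3.6160e-06 ⇒ Q>K, reverse
Step 1:
                  G         J         E
  I           5.964    0.1176    0.1372
  C          0.2744    0.2744   -0.1372
  E           6.238     0.392 2.1619e-05
  solve Keq expr → x = -0.1372; check Q = 3.6160e-06
Then change container volume by factor 1.5 (V_new/V_old).
Step 2:
                  G         J         E
  I           4.159    0.2613 1.4413e-05
  C       2.0284e-05 2.0284e-05 -1.0142e-05
  E           4.159    0.2613 4.2712e-06
  solve Keq expr → x = -1.0142e-05; check Q = 3.6160e-06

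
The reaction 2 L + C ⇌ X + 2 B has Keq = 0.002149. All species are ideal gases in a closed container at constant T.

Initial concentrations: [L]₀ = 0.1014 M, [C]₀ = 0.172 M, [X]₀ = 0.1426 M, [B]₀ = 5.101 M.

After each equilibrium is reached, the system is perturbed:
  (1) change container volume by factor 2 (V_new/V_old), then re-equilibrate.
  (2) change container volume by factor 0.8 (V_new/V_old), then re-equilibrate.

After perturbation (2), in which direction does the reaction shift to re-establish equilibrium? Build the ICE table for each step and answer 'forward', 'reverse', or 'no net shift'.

Q₀ = 2098 vs Keq = 0.002149 ⇒ Q>K, reverse
Step 1:
                    L           C           X           B
  Initial      0.1014       0.172      0.1426       5.101
  Change       0.2852      0.1426     -0.1426     -0.2852
  Equil        0.3866      0.3146  4.3567e-06       4.816
  solve Keq expr → x = -0.1426; check Q = 0.002149
Then change container volume by factor 2 (V_new/V_old).
Step 2:
                    L           C           X           B
  Initial      0.1933      0.1573  2.1783e-06       2.408
  Change            0           0           0           0
  Equil        0.1933      0.1573  2.1783e-06       2.408
  solve Keq expr → x = 0; check Q = 0.002149
Then change container volume by factor 0.8 (V_new/V_old).
Step 3:
                    L           C           X           B
  Initial      0.2416      0.1966  2.7229e-06        3.01
  Change            0           0           0           0
  Equil        0.2416      0.1966  2.7229e-06        3.01
  solve Keq expr → x = 0; check Q = 0.002149

Direction: no net shift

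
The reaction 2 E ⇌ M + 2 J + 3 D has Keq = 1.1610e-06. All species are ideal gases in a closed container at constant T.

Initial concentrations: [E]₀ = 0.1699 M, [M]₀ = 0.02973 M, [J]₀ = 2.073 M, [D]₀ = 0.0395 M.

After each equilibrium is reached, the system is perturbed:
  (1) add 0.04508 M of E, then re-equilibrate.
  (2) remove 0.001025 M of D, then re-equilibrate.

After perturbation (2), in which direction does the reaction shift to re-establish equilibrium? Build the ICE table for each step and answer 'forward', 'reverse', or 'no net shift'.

Q₀ = 2.7277e-04 vs Keq = 1.1610e-06 ⇒ Q>K, reverse
Step 1:
                  E         M         J         D
  init       0.1699   0.02973     2.073    0.0395
  Δ         0.02097  -0.01048  -0.02097  -0.03145
  eq         0.1909   0.01925     2.052  0.008051
  solve Keq expr → x = -0.01048; check Q = 1.1610e-06
Then add 0.04508 M of E.
Step 2:
                  E         M         J         D
  init       0.2359   0.01925     2.052  0.008051
  Δ       -7.6007e-04 3.8003e-04 7.6007e-04   0.00114
  eq         0.2352   0.01963     2.053  0.009191
  solve Keq expr → x = 3.8003e-04; check Q = 1.1610e-06
Then remove 0.001025 M of D.
Step 3:
                  E         M         J         D
  init       0.2352   0.01963     2.053  0.008166
  Δ       -6.3819e-04 3.1910e-04 6.3819e-04 9.5729e-04
  eq         0.2345   0.01995     2.053  0.009123
  solve Keq expr → x = 3.1910e-04; check Q = 1.1610e-06

Direction: forward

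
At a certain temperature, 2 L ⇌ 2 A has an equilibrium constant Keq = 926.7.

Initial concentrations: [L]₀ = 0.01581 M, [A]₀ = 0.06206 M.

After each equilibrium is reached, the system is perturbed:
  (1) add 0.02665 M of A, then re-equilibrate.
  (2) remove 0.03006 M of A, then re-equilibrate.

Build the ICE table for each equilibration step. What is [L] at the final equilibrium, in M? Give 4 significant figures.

[L]_eq = 0.002368 M

Q₀ = 15.41 vs Keq = 926.7 ⇒ Q<K, forward
Step 1:
                   L          A
  Initial    0.01581    0.06206
  Change    -0.01333    0.01333
  Equil     0.002477    0.07539
  solve Keq expr → x = 0.006667; check Q = 926.7
Then add 0.02665 M of A.
Step 2:
                   L          A
  Initial   0.002477      0.102
  Change  8.4760e-04 -8.4760e-04
  Equil     0.003324     0.1012
  solve Keq expr → x = -4.2380e-04; check Q = 926.7
Then remove 0.03006 M of A.
Step 3:
                   L          A
  Initial   0.003324    0.07114
  Change  -9.5605e-04 9.5605e-04
  Equil     0.002368    0.07209
  solve Keq expr → x = 4.7803e-04; check Q = 926.7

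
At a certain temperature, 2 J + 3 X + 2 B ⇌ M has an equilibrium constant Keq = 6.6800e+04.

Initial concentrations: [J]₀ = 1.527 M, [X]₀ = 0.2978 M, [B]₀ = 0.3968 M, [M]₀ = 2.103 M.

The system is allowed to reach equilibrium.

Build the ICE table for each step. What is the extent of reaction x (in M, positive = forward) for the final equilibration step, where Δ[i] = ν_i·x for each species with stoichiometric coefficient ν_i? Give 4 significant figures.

Q₀ = 216.9 vs Keq = 6.6800e+04 ⇒ Q<K, forward
Step 1:
                    J           X           B           M
  I             1.527      0.2978      0.3968       2.103
  C           -0.1542     -0.2313     -0.1542      0.0771
  E             1.373     0.06651      0.2426        2.18
  solve Keq expr → x = 0.0771; check Q = 6.6800e+04

x = 0.0771 M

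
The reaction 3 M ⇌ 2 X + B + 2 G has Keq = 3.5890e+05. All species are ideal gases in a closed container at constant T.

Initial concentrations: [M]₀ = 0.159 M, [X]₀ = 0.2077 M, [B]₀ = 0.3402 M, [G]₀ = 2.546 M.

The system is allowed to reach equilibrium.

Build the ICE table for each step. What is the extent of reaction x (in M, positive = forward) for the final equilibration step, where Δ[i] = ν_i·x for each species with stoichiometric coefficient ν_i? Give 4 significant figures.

Q₀ = 23.67 vs Keq = 3.5890e+05 ⇒ Q<K, forward
Step 1:
                   M          X          B          G
  init         0.159     0.2077     0.3402      2.546
  Δ            -0.15        0.1    0.05001        0.1
  eq        0.008966     0.3077     0.3902      2.646
  solve Keq expr → x = 0.05001; check Q = 3.5890e+05

x = 0.05001 M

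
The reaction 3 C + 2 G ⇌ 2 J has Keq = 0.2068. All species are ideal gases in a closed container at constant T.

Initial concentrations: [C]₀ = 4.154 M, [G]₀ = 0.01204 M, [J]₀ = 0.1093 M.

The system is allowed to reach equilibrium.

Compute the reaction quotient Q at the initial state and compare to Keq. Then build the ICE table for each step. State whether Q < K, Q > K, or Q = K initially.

Q₀ = 1.15 vs Keq = 0.2068 ⇒ Q>K, reverse
Step 1:
                    C           G           J
  init          4.154     0.01204      0.1093
  Δ           0.01926     0.01284    -0.01284
  eq            4.173     0.02488     0.09646
  solve Keq expr → x = -0.00642; check Q = 0.2068

Q₀ = 1.15; Q > K (proceeds reverse)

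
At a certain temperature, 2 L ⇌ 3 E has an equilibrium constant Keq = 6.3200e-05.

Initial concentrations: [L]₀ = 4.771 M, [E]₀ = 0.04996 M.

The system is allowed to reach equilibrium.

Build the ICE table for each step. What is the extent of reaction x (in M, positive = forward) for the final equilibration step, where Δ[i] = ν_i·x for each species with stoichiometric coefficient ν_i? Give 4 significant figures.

x = 0.02076 M

Q₀ = 5.4783e-06 vs Keq = 6.3200e-05 ⇒ Q<K, forward
Step 1:
                   L          E
  I            4.771    0.04996
  C         -0.04151    0.06227
  E            4.729     0.1122
  solve Keq expr → x = 0.02076; check Q = 6.3200e-05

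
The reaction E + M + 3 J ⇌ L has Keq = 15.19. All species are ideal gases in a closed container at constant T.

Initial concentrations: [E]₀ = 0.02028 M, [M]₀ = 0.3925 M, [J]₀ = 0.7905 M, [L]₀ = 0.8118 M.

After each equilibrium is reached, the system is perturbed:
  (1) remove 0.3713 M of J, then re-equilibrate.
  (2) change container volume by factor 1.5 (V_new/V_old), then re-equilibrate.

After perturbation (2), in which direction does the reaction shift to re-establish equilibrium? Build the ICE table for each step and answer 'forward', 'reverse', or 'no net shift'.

Direction: reverse

Q₀ = 206.5 vs Keq = 15.19 ⇒ Q>K, reverse
Step 1:
                   E          M          J          L
  I          0.02028     0.3925     0.7905     0.8118
  C          0.07672    0.07672     0.2302   -0.07672
  E            0.097     0.4692      1.021     0.7351
  solve Keq expr → x = -0.07672; check Q = 15.19
Then remove 0.3713 M of J.
Step 2:
                   E          M          J          L
  I            0.097     0.4692     0.6494     0.7351
  C          0.05689    0.05689     0.1707   -0.05689
  E           0.1539     0.5261       0.82     0.6782
  solve Keq expr → x = -0.05689; check Q = 15.19
Then change container volume by factor 1.5 (V_new/V_old).
Step 3:
                   E          M          J          L
  I           0.1026     0.3507     0.5467     0.4521
  C          0.06031    0.06031     0.1809   -0.06031
  E           0.1629      0.411     0.7276     0.3918
  solve Keq expr → x = -0.06031; check Q = 15.19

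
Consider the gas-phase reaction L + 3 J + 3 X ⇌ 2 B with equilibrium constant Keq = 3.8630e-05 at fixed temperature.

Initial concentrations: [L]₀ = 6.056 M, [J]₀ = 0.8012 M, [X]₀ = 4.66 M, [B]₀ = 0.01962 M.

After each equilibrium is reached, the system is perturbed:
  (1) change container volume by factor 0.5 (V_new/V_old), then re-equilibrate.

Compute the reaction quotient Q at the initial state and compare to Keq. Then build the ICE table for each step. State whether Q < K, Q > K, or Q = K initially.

Q₀ = 1.2213e-06 vs Keq = 3.8630e-05 ⇒ Q<K, forward
Step 1:
                  L         J         X         B
  Initial     6.056    0.8012      4.66   0.01962
  Change   -0.03368    -0.101    -0.101   0.06736
  Equil       6.022    0.7002     4.559   0.08698
  solve Keq expr → x = 0.03368; check Q = 3.8630e-05
Then change container volume by factor 0.5 (V_new/V_old).
Step 2:
                  L         J         X         B
  Initial     12.04       1.4     9.118     0.174
  Change     -0.157   -0.4711   -0.4711    0.3141
  Equil       11.89    0.9292     8.647     0.488
  solve Keq expr → x = 0.157; check Q = 3.8630e-05

Q₀ = 1.2213e-06; Q < K (proceeds forward)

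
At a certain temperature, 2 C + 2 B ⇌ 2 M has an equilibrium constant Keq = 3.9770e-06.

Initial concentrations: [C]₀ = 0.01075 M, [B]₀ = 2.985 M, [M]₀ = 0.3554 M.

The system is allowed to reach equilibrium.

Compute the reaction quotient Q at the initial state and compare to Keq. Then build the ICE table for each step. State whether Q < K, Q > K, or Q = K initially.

Q₀ = 122.7 vs Keq = 3.9770e-06 ⇒ Q>K, reverse
Step 1:
                  C         B         M
  init      0.01075     2.985    0.3554
  Δ           0.353     0.353    -0.353
  eq         0.3637     3.338  0.002421
  solve Keq expr → x = -0.1765; check Q = 3.9770e-06

Q₀ = 122.7; Q > K (proceeds reverse)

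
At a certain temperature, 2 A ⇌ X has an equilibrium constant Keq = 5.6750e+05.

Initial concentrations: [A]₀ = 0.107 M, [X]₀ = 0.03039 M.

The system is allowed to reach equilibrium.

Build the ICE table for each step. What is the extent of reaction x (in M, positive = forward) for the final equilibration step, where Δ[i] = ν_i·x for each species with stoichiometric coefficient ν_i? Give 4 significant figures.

Q₀ = 2.654 vs Keq = 5.6750e+05 ⇒ Q<K, forward
Step 1:
                    A           X
  init          0.107     0.03039
  Δ           -0.1066     0.05331
  eq       3.8404e-04      0.0837
  solve Keq expr → x = 0.05331; check Q = 5.6750e+05

x = 0.05331 M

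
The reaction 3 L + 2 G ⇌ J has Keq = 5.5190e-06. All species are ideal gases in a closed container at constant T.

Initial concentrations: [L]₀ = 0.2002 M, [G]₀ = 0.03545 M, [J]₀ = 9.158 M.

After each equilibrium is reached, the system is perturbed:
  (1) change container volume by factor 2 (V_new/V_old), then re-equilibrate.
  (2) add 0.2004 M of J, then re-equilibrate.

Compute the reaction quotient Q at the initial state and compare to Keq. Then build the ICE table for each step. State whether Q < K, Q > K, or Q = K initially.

Q₀ = 9.0819e+05; Q > K (proceeds reverse)

Q₀ = 9.0819e+05 vs Keq = 5.5190e-06 ⇒ Q>K, reverse
Step 1:
                   L          G          J
  Initial     0.2002    0.03545      9.158
  Change        16.9      11.27     -5.633
  Equil         17.1       11.3      3.525
  solve Keq expr → x = -5.633; check Q = 5.5190e-06
Then change container volume by factor 2 (V_new/V_old).
Step 2:
                   L          G          J
  Initial       8.55      5.651      1.762
  Change       3.466      2.311     -1.155
  Equil        12.02      7.962      0.607
  solve Keq expr → x = -1.155; check Q = 5.5190e-06
Then add 0.2004 M of J.
Step 3:
                   L          G          J
  Initial      12.02      7.962     0.8074
  Change      0.3334     0.2223    -0.1111
  Equil        12.35      8.184     0.6962
  solve Keq expr → x = -0.1111; check Q = 5.5190e-06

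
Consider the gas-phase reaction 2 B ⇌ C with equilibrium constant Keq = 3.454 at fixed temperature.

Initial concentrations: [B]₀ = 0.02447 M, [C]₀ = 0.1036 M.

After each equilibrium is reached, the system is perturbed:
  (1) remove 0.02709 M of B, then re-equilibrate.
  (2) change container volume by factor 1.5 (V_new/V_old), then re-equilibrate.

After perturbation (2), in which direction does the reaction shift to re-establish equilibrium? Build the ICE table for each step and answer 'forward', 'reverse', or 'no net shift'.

Q₀ = 173 vs Keq = 3.454 ⇒ Q>K, reverse
Step 1:
                    B           C
  Initial     0.02447      0.1036
  Change       0.1001    -0.05003
  Equil        0.1245     0.05357
  solve Keq expr → x = -0.05003; check Q = 3.454
Then remove 0.02709 M of B.
Step 2:
                    B           C
  Initial     0.09744     0.05357
  Change      0.01687   -0.008434
  Equil        0.1143     0.04513
  solve Keq expr → x = -0.008434; check Q = 3.454
Then change container volume by factor 1.5 (V_new/V_old).
Step 3:
                    B           C
  Initial     0.07621     0.03009
  Change      0.00947   -0.004735
  Equil       0.08568     0.02535
  solve Keq expr → x = -0.004735; check Q = 3.454

Direction: reverse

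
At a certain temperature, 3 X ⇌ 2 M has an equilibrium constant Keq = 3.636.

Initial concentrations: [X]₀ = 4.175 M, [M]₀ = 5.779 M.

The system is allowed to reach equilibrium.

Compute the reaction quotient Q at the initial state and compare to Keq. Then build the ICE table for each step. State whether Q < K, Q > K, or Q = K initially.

Q₀ = 0.4589; Q < K (proceeds forward)

Q₀ = 0.4589 vs Keq = 3.636 ⇒ Q<K, forward
Step 1:
                   X          M
  init         4.175      5.779
  Δ             -1.8        1.2
  eq           2.375      6.979
  solve Keq expr → x = 0.6; check Q = 3.636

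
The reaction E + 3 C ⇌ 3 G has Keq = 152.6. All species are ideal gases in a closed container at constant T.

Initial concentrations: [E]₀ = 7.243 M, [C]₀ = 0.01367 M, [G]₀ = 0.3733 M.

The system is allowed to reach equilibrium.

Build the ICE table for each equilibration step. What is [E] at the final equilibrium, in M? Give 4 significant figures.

[E]_eq = 7.25 M

Q₀ = 2812 vs Keq = 152.6 ⇒ Q>K, reverse
Step 1:
                  E         C         G
  Initial     7.243   0.01367    0.3733
  Change   0.006816   0.02045  -0.02045
  Equil        7.25   0.03412    0.3529
  solve Keq expr → x = -0.006816; check Q = 152.6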